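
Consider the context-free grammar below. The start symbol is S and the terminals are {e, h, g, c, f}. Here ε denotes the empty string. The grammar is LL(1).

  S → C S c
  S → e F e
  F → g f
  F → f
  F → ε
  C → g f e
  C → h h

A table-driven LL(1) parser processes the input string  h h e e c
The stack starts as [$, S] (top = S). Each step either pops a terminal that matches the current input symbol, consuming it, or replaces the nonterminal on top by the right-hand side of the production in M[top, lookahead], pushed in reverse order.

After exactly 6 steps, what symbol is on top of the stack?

F

     Stack      Input        Action
  1  $ S        h h e e c $  expand S → C S c
  2  $ c S C    h h e e c $  expand C → h h
  3  $ c S h h  h h e e c $  match h
  4  $ c S h    h e e c $    match h
  5  $ c S      e e c $      expand S → e F e
  6  $ c e F e  e e c $      match e
Stack after step 6: $ c e F (top = F).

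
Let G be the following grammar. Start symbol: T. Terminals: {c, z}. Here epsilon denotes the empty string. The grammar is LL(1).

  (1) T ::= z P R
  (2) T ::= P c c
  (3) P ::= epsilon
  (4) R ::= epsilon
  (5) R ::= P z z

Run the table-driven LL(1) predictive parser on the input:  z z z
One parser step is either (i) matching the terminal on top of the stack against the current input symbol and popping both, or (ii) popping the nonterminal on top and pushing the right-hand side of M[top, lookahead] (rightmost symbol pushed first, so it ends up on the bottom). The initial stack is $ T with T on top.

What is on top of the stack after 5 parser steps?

     Stack    Input    Action
  1  $ T      z z z $  expand T ::= z P R
  2  $ R P z  z z z $  match z
  3  $ R P    z z $    expand P ::= epsilon
  4  $ R      z z $    expand R ::= P z z
  5  $ z z P  z z $    expand P ::= epsilon
Stack after step 5: $ z z (top = z).

z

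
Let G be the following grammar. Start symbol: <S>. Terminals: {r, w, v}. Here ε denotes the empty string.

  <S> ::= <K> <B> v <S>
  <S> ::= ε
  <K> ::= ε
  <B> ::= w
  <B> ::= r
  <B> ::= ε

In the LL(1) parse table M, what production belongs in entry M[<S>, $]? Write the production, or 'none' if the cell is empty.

<S> ::= ε

FIRST(<K>) = {ε}
FIRST(<B>) = {ε, r, w}
FIRST(<S>) = {ε, r, v, w}  (via <K> <B> v <S>)
FOLLOW(<S>) includes $ since <S> is the start symbol.
FOLLOW(<S>): in <S>::=<K> <B> v <S>, the suffix after <S> is empty (adds nothing new). Thus FOLLOW(<S>) = {$}.
For <S> ::= <K> <B> v <S>: FIRST(<K> <B> v <S>) = {r, v, w}, so it goes in M[<S>, t] for t ∈ {r, v, w}.
For <S> ::= ε: FIRST(ε) = {ε}, so it goes in M[<S>, t] for t ∈ {}; since ε ∈ FIRST, also for every t ∈ FOLLOW(<S>) = {$}.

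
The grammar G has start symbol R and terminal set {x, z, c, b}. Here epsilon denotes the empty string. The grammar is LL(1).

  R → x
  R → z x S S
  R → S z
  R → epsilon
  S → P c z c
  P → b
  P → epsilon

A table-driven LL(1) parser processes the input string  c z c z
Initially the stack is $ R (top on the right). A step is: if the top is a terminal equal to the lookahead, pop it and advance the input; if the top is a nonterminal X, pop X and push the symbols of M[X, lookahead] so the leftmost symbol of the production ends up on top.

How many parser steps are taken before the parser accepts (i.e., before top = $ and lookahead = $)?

7

     Stack        Input      Action
  1  $ R          c z c z $  expand R → S z
  2  $ z S        c z c z $  expand S → P c z c
  3  $ z c z c P  c z c z $  expand P → epsilon
  4  $ z c z c    c z c z $  match c
  5  $ z c z      z c z $    match z
  6  $ z c        c z $      match c
  7  $ z          z $        match z
Accept reached after 7 steps.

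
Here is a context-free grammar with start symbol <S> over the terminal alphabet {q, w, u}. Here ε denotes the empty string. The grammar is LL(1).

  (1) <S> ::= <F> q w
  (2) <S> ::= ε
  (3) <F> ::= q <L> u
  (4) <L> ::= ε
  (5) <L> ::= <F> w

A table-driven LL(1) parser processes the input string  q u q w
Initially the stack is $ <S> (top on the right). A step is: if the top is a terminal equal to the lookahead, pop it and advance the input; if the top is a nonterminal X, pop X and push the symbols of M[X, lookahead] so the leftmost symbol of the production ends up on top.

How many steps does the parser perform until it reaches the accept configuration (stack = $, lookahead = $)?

step 1: stack=$ <S>  input=q u q w $  — expand <S> ::= <F> q w
step 2: stack=$ w q <F>  input=q u q w $  — expand <F> ::= q <L> u
step 3: stack=$ w q u <L> q  input=q u q w $  — match q
step 4: stack=$ w q u <L>  input=u q w $  — expand <L> ::= ε
step 5: stack=$ w q u  input=u q w $  — match u
step 6: stack=$ w q  input=q w $  — match q
step 7: stack=$ w  input=w $  — match w
Accept reached after 7 steps.

7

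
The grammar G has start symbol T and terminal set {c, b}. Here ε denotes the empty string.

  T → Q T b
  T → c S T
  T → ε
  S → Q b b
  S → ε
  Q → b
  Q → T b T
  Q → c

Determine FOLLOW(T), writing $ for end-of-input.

{$, b, c}

FIRST(T): from T→Q T b we get {b, c}; from T→c S T we get {c}; from T→ε we get {ε}. So FIRST(T) = {ε, b, c}.
FIRST(Q): from Q→b we get {b}; from Q→T b T we get {b, c}; from Q→c we get {c}. So FIRST(Q) = {b, c}.
FIRST(S): from S→Q b b we get {b, c}; from S→ε we get {ε}. So FIRST(S) = {ε, b, c}.
FOLLOW(T) includes $ since T is the start symbol.
FOLLOW(Q): in T→Q T b, Q is followed by T b with FIRST {b, c}; in S→Q b b, Q is followed by b b with FIRST {b}. Thus FOLLOW(Q) = {b, c}.
FOLLOW(T): in T→Q T b, T is followed by b with FIRST {b}; in T→c S T, the suffix after T is empty (adds nothing new); in Q→T b T (occurrence 1), T is followed by b T with FIRST {b}; in Q→T b T (occurrence 2), the suffix after T is empty, so FOLLOW(T) ⊇ FOLLOW(Q) = {b, c}. Thus FOLLOW(T) = {$, b, c}.
FOLLOW(S): in T→c S T, S is followed by T with FIRST {ε, b, c}; in T→c S T, the suffix after S is nullable, so FOLLOW(S) ⊇ FOLLOW(T) = {$, b, c}. Thus FOLLOW(S) = {$, b, c}.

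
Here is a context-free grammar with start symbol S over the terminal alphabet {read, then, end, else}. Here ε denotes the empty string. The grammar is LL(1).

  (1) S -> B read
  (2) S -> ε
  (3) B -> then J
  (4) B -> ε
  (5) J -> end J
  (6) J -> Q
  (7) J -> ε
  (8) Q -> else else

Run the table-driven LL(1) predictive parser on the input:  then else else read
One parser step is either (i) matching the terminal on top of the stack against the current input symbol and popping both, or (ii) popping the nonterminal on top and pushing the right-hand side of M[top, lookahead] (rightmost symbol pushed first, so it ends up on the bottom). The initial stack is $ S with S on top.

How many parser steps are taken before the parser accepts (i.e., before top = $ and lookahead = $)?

8

step 1: stack=$ S  input=then else else read $  — expand S -> B read
step 2: stack=$ read B  input=then else else read $  — expand B -> then J
step 3: stack=$ read J then  input=then else else read $  — match then
step 4: stack=$ read J  input=else else read $  — expand J -> Q
step 5: stack=$ read Q  input=else else read $  — expand Q -> else else
step 6: stack=$ read else else  input=else else read $  — match else
step 7: stack=$ read else  input=else read $  — match else
step 8: stack=$ read  input=read $  — match read
Accept reached after 8 steps.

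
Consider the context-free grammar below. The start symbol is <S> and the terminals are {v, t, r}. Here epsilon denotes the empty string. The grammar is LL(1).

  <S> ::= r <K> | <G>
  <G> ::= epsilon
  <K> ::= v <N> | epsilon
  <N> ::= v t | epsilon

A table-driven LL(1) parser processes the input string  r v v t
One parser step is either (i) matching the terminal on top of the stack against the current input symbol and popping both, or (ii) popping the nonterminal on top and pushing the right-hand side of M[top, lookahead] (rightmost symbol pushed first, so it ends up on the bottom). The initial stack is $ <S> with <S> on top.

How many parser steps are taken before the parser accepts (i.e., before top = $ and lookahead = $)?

step 1: stack=$ <S>  input=r v v t $  — expand <S> ::= r <K>
step 2: stack=$ <K> r  input=r v v t $  — match r
step 3: stack=$ <K>  input=v v t $  — expand <K> ::= v <N>
step 4: stack=$ <N> v  input=v v t $  — match v
step 5: stack=$ <N>  input=v t $  — expand <N> ::= v t
step 6: stack=$ t v  input=v t $  — match v
step 7: stack=$ t  input=t $  — match t
Accept reached after 7 steps.

7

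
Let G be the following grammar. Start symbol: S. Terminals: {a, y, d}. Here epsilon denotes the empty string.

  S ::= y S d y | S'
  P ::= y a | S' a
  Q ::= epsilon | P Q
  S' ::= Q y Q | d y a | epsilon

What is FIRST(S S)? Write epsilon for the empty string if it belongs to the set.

FIRST(S): from S::=y S d y we get {y}; from S::=S' we get {epsilon, a, d, y}. So FIRST(S) = {epsilon, a, d, y}.
FIRST(P): from P::=y a we get {y}; from P::=S' a we get {a, d, y}. So FIRST(P) = {a, d, y}.
FIRST(Q): from Q::=epsilon we get {epsilon}; from Q::=P Q we get {a, d, y}. So FIRST(Q) = {epsilon, a, d, y}.
FIRST(S'): from S'::=Q y Q we get {a, d, y}; from S'::=d y a we get {d}; from S'::=epsilon we get {epsilon}. So FIRST(S') = {epsilon, a, d, y}.
FIRST(S S): take FIRST of each symbol in turn, carrying on past any symbol whose FIRST contains epsilon; result {epsilon, a, d, y}.

{epsilon, a, d, y}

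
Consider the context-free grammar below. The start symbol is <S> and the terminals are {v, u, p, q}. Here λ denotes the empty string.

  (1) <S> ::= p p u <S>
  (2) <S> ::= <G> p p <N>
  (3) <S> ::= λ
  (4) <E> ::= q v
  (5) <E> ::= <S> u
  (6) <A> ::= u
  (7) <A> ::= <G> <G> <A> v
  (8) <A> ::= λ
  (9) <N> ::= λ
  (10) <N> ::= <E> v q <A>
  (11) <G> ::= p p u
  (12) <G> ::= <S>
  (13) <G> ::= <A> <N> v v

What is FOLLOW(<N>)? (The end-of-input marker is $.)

{$, p, q, u, v}

FIRST(<S>) = {λ, p, q, u, v}  (via <G> p p <N>)
FIRST(<E>) = {p, q, u, v}  (via <S> u)
FIRST(<N>) = {λ, p, q, u, v}  (via <E> v q <A>)
FIRST(<A>) = {λ, p, q, u, v}  (via <G> <G> <A> v)
FIRST(<G>) = {λ, p, q, u, v}  (via <S>, <A> <N> v v)
FOLLOW(<S>) includes $ since <S> is the start symbol.
FOLLOW(<E>): in <N>::=<E> v q <A>, <E> is followed by v q <A> with FIRST {v}. Thus FOLLOW(<E>) = {v}.
FOLLOW(<G>): in <S>::=<G> p p <N>, <G> is followed by p p <N> with FIRST {p}; in <A>::=<G> <G> <A> v (occurrence 1), <G> is followed by <G> <A> v with FIRST {p, q, u, v}; in <A>::=<G> <G> <A> v (occurrence 2), <G> is followed by <A> v with FIRST {p, q, u, v}. Thus FOLLOW(<G>) = {p, q, u, v}.
FOLLOW(<S>): in <S>::=p p u <S>, the suffix after <S> is empty (adds nothing new); in <E>::=<S> u, <S> is followed by u with FIRST {u}; in <G>::=<S>, the suffix after <S> is empty, so FOLLOW(<S>) ⊇ FOLLOW(<G>) = {p, q, u, v}. Thus FOLLOW(<S>) = {$, p, q, u, v}.
FOLLOW(<N>): in <S>::=<G> p p <N>, the suffix after <N> is empty, so FOLLOW(<N>) ⊇ FOLLOW(<S>) = {$, p, q, u, v}; in <G>::=<A> <N> v v, <N> is followed by v v with FIRST {v}. Thus FOLLOW(<N>) = {$, p, q, u, v}.
FOLLOW(<A>): in <A>::=<G> <G> <A> v, <A> is followed by v with FIRST {v}; in <N>::=<E> v q <A>, the suffix after <A> is empty, so FOLLOW(<A>) ⊇ FOLLOW(<N>) = {$, p, q, u, v}; in <G>::=<A> <N> v v, <A> is followed by <N> v v with FIRST {p, q, u, v}. Thus FOLLOW(<A>) = {$, p, q, u, v}.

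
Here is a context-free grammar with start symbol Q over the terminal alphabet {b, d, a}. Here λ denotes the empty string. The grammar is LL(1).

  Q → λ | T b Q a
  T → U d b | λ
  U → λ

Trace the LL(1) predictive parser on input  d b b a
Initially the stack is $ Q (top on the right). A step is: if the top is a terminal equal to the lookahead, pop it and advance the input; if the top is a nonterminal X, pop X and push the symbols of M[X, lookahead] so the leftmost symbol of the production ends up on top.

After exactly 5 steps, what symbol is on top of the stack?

step 1: stack=$ Q  input=d b b a $  — expand Q → T b Q a
step 2: stack=$ a Q b T  input=d b b a $  — expand T → U d b
step 3: stack=$ a Q b b d U  input=d b b a $  — expand U → λ
step 4: stack=$ a Q b b d  input=d b b a $  — match d
step 5: stack=$ a Q b b  input=b b a $  — match b
Stack after step 5: $ a Q b (top = b).

b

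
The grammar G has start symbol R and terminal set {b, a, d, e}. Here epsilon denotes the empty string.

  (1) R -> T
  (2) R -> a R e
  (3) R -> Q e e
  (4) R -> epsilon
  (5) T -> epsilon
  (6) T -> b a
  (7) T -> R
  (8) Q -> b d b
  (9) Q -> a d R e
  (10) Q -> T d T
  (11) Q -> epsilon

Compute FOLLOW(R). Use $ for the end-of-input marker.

{$, d, e}

FIRST(R) = {epsilon, a, b, d, e}  (via T, Q e e)
FIRST(T) = {epsilon, a, b, d, e}  (via R)
FIRST(Q) = {epsilon, a, b, d, e}  (via T d T)
FOLLOW(R) includes $ since R is the start symbol.
FOLLOW(Q): in R->Q e e, Q is followed by e e with FIRST {e}. Thus FOLLOW(Q) = {e}.
FOLLOW(R): in R->a R e, R is followed by e with FIRST {e}; in T->R, the suffix after R is empty, so FOLLOW(R) ⊇ FOLLOW(T) = {$, d, e}; in Q->a d R e, R is followed by e with FIRST {e}. Thus FOLLOW(R) = {$, d, e}.
FOLLOW(T): in R->T, the suffix after T is empty, so FOLLOW(T) ⊇ FOLLOW(R) = {$, d, e}; in Q->T d T (occurrence 1), T is followed by d T with FIRST {d}; in Q->T d T (occurrence 2), the suffix after T is empty, so FOLLOW(T) ⊇ FOLLOW(Q) = {e}. Thus FOLLOW(T) = {$, d, e}.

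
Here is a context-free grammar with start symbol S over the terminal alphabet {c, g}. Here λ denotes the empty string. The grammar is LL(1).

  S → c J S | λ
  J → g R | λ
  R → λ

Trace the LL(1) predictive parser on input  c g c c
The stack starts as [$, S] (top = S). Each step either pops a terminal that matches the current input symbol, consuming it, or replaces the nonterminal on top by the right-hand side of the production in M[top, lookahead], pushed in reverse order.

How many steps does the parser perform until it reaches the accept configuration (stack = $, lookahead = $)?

12

      Stack    Input      Action
   1  $ S      c g c c $  expand S → c J S
   2  $ S J c  c g c c $  match c
   3  $ S J    g c c $    expand J → g R
   4  $ S R g  g c c $    match g
   5  $ S R    c c $      expand R → λ
   6  $ S      c c $      expand S → c J S
   7  $ S J c  c c $      match c
   8  $ S J    c $        expand J → λ
   9  $ S      c $        expand S → c J S
  10  $ S J c  c $        match c
  11  $ S J    $          expand J → λ
  12  $ S      $          expand S → λ
Accept reached after 12 steps.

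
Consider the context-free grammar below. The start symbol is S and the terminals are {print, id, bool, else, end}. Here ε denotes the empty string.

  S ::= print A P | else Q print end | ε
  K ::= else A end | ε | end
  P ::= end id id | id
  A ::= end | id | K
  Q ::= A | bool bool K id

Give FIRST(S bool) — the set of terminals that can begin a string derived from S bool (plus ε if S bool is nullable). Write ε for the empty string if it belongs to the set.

FIRST(S) = {ε, else, print}
FIRST(K) = {ε, else, end}
FIRST(P) = {end, id}
FIRST(A) = {ε, else, end, id}  (via K)
FIRST(Q) = {ε, bool, else, end, id}  (via A)
FIRST(S bool): take FIRST of each symbol in turn, carrying on past any symbol whose FIRST contains ε; result {bool, else, print}.

{bool, else, print}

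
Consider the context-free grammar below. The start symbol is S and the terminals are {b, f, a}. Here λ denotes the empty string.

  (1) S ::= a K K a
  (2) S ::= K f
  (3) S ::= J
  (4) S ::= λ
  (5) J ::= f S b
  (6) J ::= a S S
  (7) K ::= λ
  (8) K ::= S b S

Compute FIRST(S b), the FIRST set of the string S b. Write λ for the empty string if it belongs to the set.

FIRST(J) = {a, f}
FIRST(S) = {λ, a, b, f}  (via K f, J)
FIRST(K) = {λ, a, b, f}  (via S b S)
FIRST(S b): take FIRST of each symbol in turn, carrying on past any symbol whose FIRST contains λ; result {a, b, f}.

{a, b, f}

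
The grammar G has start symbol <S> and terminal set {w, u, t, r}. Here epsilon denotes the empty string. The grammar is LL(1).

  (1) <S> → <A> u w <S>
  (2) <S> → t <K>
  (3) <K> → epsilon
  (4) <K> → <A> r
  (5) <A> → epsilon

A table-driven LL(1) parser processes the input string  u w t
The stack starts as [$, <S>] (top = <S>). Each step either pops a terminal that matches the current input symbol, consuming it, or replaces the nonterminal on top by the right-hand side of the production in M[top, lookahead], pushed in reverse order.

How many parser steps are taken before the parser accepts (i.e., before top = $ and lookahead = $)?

     Stack          Input    Action
  1  $ <S>          u w t $  expand <S> → <A> u w <S>
  2  $ <S> w u <A>  u w t $  expand <A> → epsilon
  3  $ <S> w u      u w t $  match u
  4  $ <S> w        w t $    match w
  5  $ <S>          t $      expand <S> → t <K>
  6  $ <K> t        t $      match t
  7  $ <K>          $        expand <K> → epsilon
Accept reached after 7 steps.

7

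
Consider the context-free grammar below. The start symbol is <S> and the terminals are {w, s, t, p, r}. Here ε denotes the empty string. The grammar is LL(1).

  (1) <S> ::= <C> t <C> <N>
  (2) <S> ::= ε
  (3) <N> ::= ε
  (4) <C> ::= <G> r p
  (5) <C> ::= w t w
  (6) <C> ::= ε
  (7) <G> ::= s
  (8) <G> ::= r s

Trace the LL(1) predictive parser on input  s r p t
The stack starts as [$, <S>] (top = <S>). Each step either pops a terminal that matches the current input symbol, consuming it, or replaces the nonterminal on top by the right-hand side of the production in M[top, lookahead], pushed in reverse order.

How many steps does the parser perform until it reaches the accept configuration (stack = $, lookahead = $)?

     Stack                Input      Action
  1  $ <S>                s r p t $  expand <S> ::= <C> t <C> <N>
  2  $ <N> <C> t <C>      s r p t $  expand <C> ::= <G> r p
  3  $ <N> <C> t p r <G>  s r p t $  expand <G> ::= s
  4  $ <N> <C> t p r s    s r p t $  match s
  5  $ <N> <C> t p r      r p t $    match r
  6  $ <N> <C> t p        p t $      match p
  7  $ <N> <C> t          t $        match t
  8  $ <N> <C>            $          expand <C> ::= ε
  9  $ <N>                $          expand <N> ::= ε
Accept reached after 9 steps.

9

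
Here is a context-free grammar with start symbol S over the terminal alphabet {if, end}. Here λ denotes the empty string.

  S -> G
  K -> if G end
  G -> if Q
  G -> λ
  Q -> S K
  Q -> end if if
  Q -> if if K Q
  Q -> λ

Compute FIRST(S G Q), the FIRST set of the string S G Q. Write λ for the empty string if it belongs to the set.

{λ, end, if}

FIRST(K): from K->if G end we get {if}. So FIRST(K) = {if}.
FIRST(G): from G->if Q we get {if}; from G->λ we get {λ}. So FIRST(G) = {λ, if}.
FIRST(S): from S->G we get {λ, if}. So FIRST(S) = {λ, if}.
FIRST(Q): from Q->S K we get {if}; from Q->end if if we get {end}; from Q->if if K Q we get {if}; from Q->λ we get {λ}. So FIRST(Q) = {λ, end, if}.
FIRST(S G Q): take FIRST of each symbol in turn, carrying on past any symbol whose FIRST contains λ; result {λ, end, if}.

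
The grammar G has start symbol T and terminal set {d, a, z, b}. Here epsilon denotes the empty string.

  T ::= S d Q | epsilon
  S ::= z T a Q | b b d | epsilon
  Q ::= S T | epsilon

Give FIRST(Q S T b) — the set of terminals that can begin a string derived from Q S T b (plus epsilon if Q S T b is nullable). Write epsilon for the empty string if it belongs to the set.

{b, d, z}

FIRST(S) = {epsilon, b, z}
FIRST(T) = {epsilon, b, d, z}  (via S d Q)
FIRST(Q) = {epsilon, b, d, z}  (via S T)
FIRST(Q S T b): take FIRST of each symbol in turn, carrying on past any symbol whose FIRST contains epsilon; result {b, d, z}.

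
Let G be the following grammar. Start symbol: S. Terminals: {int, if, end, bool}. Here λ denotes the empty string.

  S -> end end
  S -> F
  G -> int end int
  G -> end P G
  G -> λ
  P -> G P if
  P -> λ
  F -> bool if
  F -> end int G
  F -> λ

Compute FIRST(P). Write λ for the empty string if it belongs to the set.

{λ, end, if, int}

FIRST(G): from G->int end int we get {int}; from G->end P G we get {end}; from G->λ we get {λ}. So FIRST(G) = {λ, end, int}.
FIRST(F): from F->bool if we get {bool}; from F->end int G we get {end}; from F->λ we get {λ}. So FIRST(F) = {λ, bool, end}.
FIRST(S): from S->end end we get {end}; from S->F we get {λ, bool, end}. So FIRST(S) = {λ, bool, end}.
FIRST(P): from P->G P if we get {end, if, int}; from P->λ we get {λ}. So FIRST(P) = {λ, end, if, int}.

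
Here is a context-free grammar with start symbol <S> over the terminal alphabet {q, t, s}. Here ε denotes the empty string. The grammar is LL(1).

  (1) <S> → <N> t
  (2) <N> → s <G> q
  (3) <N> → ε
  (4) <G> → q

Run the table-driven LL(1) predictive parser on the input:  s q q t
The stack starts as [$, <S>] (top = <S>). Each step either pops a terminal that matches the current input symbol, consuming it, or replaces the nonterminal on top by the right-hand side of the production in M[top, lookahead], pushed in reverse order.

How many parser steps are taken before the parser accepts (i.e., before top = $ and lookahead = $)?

7

     Stack        Input      Action
  1  $ <S>        s q q t $  expand <S> → <N> t
  2  $ t <N>      s q q t $  expand <N> → s <G> q
  3  $ t q <G> s  s q q t $  match s
  4  $ t q <G>    q q t $    expand <G> → q
  5  $ t q q      q q t $    match q
  6  $ t q        q t $      match q
  7  $ t          t $        match t
Accept reached after 7 steps.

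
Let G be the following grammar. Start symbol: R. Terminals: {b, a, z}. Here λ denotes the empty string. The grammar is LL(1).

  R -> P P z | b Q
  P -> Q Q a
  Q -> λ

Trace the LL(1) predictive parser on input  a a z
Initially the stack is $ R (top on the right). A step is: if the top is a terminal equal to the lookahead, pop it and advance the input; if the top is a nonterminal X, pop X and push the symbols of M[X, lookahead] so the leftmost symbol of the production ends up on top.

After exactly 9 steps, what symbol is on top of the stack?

z

     Stack        Input    Action
  1  $ R          a a z $  expand R -> P P z
  2  $ z P P      a a z $  expand P -> Q Q a
  3  $ z P a Q Q  a a z $  expand Q -> λ
  4  $ z P a Q    a a z $  expand Q -> λ
  5  $ z P a      a a z $  match a
  6  $ z P        a z $    expand P -> Q Q a
  7  $ z a Q Q    a z $    expand Q -> λ
  8  $ z a Q      a z $    expand Q -> λ
  9  $ z a        a z $    match a
Stack after step 9: $ z (top = z).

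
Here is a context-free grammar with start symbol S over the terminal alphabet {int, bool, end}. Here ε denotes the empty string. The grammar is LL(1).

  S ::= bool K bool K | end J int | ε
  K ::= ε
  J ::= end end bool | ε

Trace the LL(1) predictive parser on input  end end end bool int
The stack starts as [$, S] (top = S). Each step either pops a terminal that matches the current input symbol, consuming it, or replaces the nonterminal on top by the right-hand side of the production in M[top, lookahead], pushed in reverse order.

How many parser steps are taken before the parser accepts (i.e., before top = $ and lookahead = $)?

step 1: stack=$ S  input=end end end bool int $  — expand S ::= end J int
step 2: stack=$ int J end  input=end end end bool int $  — match end
step 3: stack=$ int J  input=end end bool int $  — expand J ::= end end bool
step 4: stack=$ int bool end end  input=end end bool int $  — match end
step 5: stack=$ int bool end  input=end bool int $  — match end
step 6: stack=$ int bool  input=bool int $  — match bool
step 7: stack=$ int  input=int $  — match int
Accept reached after 7 steps.

7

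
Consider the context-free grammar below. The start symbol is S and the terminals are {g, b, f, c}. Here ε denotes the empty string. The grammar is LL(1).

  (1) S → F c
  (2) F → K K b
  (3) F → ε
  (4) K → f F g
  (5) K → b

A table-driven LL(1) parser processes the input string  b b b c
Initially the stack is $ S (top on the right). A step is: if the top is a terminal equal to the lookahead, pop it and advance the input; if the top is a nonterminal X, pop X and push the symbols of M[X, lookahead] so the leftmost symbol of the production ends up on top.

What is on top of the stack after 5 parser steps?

b

     Stack      Input      Action
  1  $ S        b b b c $  expand S → F c
  2  $ c F      b b b c $  expand F → K K b
  3  $ c b K K  b b b c $  expand K → b
  4  $ c b K b  b b b c $  match b
  5  $ c b K    b b c $    expand K → b
Stack after step 5: $ c b b (top = b).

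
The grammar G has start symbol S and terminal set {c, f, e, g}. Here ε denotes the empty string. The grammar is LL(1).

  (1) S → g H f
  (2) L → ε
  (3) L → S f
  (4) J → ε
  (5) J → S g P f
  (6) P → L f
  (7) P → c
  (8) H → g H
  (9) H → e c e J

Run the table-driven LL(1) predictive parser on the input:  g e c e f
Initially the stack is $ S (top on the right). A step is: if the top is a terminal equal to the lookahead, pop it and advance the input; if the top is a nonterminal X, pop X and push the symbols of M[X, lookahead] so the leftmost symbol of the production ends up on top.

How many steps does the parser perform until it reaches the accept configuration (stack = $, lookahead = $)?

8

step 1: stack=$ S  input=g e c e f $  — expand S → g H f
step 2: stack=$ f H g  input=g e c e f $  — match g
step 3: stack=$ f H  input=e c e f $  — expand H → e c e J
step 4: stack=$ f J e c e  input=e c e f $  — match e
step 5: stack=$ f J e c  input=c e f $  — match c
step 6: stack=$ f J e  input=e f $  — match e
step 7: stack=$ f J  input=f $  — expand J → ε
step 8: stack=$ f  input=f $  — match f
Accept reached after 8 steps.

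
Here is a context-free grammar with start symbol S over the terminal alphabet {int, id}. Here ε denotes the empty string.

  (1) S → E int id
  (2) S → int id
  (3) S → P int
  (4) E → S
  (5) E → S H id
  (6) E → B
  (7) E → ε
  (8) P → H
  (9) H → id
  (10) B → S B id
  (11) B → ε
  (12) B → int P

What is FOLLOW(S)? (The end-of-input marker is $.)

FIRST(H) = {id}
FIRST(P) = {id}  (via H)
FIRST(S) = {id, int}  (via E int id, P int)
FIRST(B) = {ε, id, int}  (via S B id)
FIRST(E) = {ε, id, int}  (via S, S H id, B)
FOLLOW(S) includes $ since S is the start symbol.
FOLLOW(E): in S→E int id, E is followed by int id with FIRST {int}. Thus FOLLOW(E) = {int}.
FOLLOW(S): in E→S, the suffix after S is empty, so FOLLOW(S) ⊇ FOLLOW(E) = {int}; in E→S H id, S is followed by H id with FIRST {id}; in B→S B id, S is followed by B id with FIRST {id, int}. Thus FOLLOW(S) = {$, id, int}.
FOLLOW(B): in E→B, the suffix after B is empty, so FOLLOW(B) ⊇ FOLLOW(E) = {int}; in B→S B id, B is followed by id with FIRST {id}. Thus FOLLOW(B) = {id, int}.
FOLLOW(P): in S→P int, P is followed by int with FIRST {int}; in B→int P, the suffix after P is empty, so FOLLOW(P) ⊇ FOLLOW(B) = {id, int}. Thus FOLLOW(P) = {id, int}.
FOLLOW(H): in E→S H id, H is followed by id with FIRST {id}; in P→H, the suffix after H is empty, so FOLLOW(H) ⊇ FOLLOW(P) = {id, int}. Thus FOLLOW(H) = {id, int}.

{$, id, int}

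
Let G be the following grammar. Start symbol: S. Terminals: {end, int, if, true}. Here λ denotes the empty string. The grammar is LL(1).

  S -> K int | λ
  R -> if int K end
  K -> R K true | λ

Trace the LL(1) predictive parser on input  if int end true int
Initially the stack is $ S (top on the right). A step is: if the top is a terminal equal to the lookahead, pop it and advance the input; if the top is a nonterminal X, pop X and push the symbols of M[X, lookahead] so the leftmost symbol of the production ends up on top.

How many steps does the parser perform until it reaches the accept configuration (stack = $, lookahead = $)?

      Stack                      Input                  Action
   1  $ S                        if int end true int $  expand S -> K int
   2  $ int K                    if int end true int $  expand K -> R K true
   3  $ int true K R             if int end true int $  expand R -> if int K end
   4  $ int true K end K int if  if int end true int $  match if
   5  $ int true K end K int     int end true int $     match int
   6  $ int true K end K         end true int $         expand K -> λ
   7  $ int true K end           end true int $         match end
   8  $ int true K               true int $             expand K -> λ
   9  $ int true                 true int $             match true
  10  $ int                      int $                  match int
Accept reached after 10 steps.

10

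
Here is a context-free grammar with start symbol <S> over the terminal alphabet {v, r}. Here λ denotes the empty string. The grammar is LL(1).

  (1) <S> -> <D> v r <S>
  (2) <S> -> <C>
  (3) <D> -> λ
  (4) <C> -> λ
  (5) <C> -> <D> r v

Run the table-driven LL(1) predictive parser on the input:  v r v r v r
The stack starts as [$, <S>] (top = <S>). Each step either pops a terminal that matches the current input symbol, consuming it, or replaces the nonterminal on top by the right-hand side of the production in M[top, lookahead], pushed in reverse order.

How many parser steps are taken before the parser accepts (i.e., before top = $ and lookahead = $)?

      Stack          Input          Action
   1  $ <S>          v r v r v r $  expand <S> -> <D> v r <S>
   2  $ <S> r v <D>  v r v r v r $  expand <D> -> λ
   3  $ <S> r v      v r v r v r $  match v
   4  $ <S> r        r v r v r $    match r
   5  $ <S>          v r v r $      expand <S> -> <D> v r <S>
   6  $ <S> r v <D>  v r v r $      expand <D> -> λ
   7  $ <S> r v      v r v r $      match v
   8  $ <S> r        r v r $        match r
   9  $ <S>          v r $          expand <S> -> <D> v r <S>
  10  $ <S> r v <D>  v r $          expand <D> -> λ
  11  $ <S> r v      v r $          match v
  12  $ <S> r        r $            match r
  13  $ <S>          $              expand <S> -> <C>
  14  $ <C>          $              expand <C> -> λ
Accept reached after 14 steps.

14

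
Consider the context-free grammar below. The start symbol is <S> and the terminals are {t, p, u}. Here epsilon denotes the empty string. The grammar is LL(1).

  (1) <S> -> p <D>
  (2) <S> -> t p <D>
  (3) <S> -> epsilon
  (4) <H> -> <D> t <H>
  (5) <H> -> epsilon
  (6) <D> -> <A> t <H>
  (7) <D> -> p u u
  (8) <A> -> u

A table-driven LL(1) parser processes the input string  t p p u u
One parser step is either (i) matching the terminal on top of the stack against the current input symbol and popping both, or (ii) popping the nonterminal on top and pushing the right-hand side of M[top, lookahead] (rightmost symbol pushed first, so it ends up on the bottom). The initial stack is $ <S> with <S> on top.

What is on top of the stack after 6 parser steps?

u

step 1: stack=$ <S>  input=t p p u u $  — expand <S> -> t p <D>
step 2: stack=$ <D> p t  input=t p p u u $  — match t
step 3: stack=$ <D> p  input=p p u u $  — match p
step 4: stack=$ <D>  input=p u u $  — expand <D> -> p u u
step 5: stack=$ u u p  input=p u u $  — match p
step 6: stack=$ u u  input=u u $  — match u
Stack after step 6: $ u (top = u).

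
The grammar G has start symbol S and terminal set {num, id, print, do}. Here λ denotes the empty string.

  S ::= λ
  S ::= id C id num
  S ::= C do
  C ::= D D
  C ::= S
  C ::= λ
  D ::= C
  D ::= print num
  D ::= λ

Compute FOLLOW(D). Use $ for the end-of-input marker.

FIRST(S): from S::=λ we get {λ}; from S::=id C id num we get {id}; from S::=C do we get {do, id, print}. So FIRST(S) = {λ, do, id, print}.
FIRST(C): from C::=D D we get {λ, do, id, print}; from C::=S we get {λ, do, id, print}; from C::=λ we get {λ}. So FIRST(C) = {λ, do, id, print}.
FIRST(D): from D::=C we get {λ, do, id, print}; from D::=print num we get {print}; from D::=λ we get {λ}. So FIRST(D) = {λ, do, id, print}.
FOLLOW(S) includes $ since S is the start symbol.
FOLLOW(S): in C::=S, the suffix after S is empty, so FOLLOW(S) ⊇ FOLLOW(C) = {do, id, print}. Thus FOLLOW(S) = {$, do, id, print}.
FOLLOW(C): in S::=id C id num, C is followed by id num with FIRST {id}; in S::=C do, C is followed by do with FIRST {do}; in D::=C, the suffix after C is empty, so FOLLOW(C) ⊇ FOLLOW(D) = {do, id, print}. Thus FOLLOW(C) = {do, id, print}.
FOLLOW(D): in C::=D D (occurrence 1), D is followed by D with FIRST {λ, do, id, print}; in C::=D D (occurrence 1), the suffix after D is nullable, so FOLLOW(D) ⊇ FOLLOW(C) = {do, id, print}; in C::=D D (occurrence 2), the suffix after D is empty, so FOLLOW(D) ⊇ FOLLOW(C) = {do, id, print}. Thus FOLLOW(D) = {do, id, print}.

{do, id, print}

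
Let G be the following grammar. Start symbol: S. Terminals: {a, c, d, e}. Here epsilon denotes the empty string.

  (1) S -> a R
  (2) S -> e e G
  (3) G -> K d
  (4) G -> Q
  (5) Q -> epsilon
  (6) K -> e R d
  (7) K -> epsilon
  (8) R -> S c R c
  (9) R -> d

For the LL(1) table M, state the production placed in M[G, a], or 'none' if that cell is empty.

none

FIRST(S) = {a, e}
FIRST(Q) = {epsilon}
FIRST(K) = {epsilon, e}
FIRST(G) = {epsilon, d, e}  (via K d, Q)
FIRST(R) = {a, d, e}  (via S c R c)
FOLLOW(S) includes $ since S is the start symbol.
FOLLOW(S): in R->S c R c, S is followed by c R c with FIRST {c}. Thus FOLLOW(S) = {$, c}.
FOLLOW(G): in S->e e G, the suffix after G is empty, so FOLLOW(G) ⊇ FOLLOW(S) = {$, c}. Thus FOLLOW(G) = {$, c}.
For G -> K d: FIRST(K d) = {d, e}, so it goes in M[G, t] for t ∈ {d, e}.
For G -> Q: FIRST(Q) = {epsilon}, so it goes in M[G, t] for t ∈ {}; since epsilon ∈ FIRST, also for every t ∈ FOLLOW(G) = {$, c}.
None of these place a production in M[G, a].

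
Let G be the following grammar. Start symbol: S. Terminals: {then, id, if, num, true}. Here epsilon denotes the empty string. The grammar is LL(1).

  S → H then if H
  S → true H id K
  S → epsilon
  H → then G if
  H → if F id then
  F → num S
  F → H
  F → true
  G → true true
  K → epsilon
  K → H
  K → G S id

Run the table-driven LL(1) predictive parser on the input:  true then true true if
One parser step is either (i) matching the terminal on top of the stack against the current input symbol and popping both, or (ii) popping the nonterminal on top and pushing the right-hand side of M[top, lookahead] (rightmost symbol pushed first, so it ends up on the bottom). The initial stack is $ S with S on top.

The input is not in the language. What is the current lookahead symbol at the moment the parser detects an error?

$

step 1: stack=$ S  input=true then true true if $  — expand S → true H id K
step 2: stack=$ K id H true  input=true then true true if $  — match true
step 3: stack=$ K id H  input=then true true if $  — expand H → then G if
step 4: stack=$ K id if G then  input=then true true if $  — match then
step 5: stack=$ K id if G  input=true true if $  — expand G → true true
step 6: stack=$ K id if true true  input=true true if $  — match true
step 7: stack=$ K id if true  input=true if $  — match true
step 8: stack=$ K id if  input=if $  — match if
step 9: stack=$ K id  input=$  — error: top is terminal id but lookahead is $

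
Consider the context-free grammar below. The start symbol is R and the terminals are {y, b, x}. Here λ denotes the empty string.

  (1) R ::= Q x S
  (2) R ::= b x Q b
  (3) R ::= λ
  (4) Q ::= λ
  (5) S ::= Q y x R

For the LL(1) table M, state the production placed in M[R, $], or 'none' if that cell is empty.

R ::= λ

FIRST(Q) = {λ}
FIRST(R) = {λ, b, x}  (via Q x S)
FIRST(S) = {y}  (via Q y x R)
FOLLOW(R) includes $ since R is the start symbol.
FOLLOW(R): in S::=Q y x R, the suffix after R is empty, so FOLLOW(R) ⊇ FOLLOW(S) = {$}. Thus FOLLOW(R) = {$}.
FOLLOW(S): in R::=Q x S, the suffix after S is empty, so FOLLOW(S) ⊇ FOLLOW(R) = {$}. Thus FOLLOW(S) = {$}.
For R ::= Q x S: FIRST(Q x S) = {x}, so it goes in M[R, t] for t ∈ {x}.
For R ::= b x Q b: FIRST(b x Q b) = {b}, so it goes in M[R, t] for t ∈ {b}.
For R ::= λ: FIRST(λ) = {λ}, so it goes in M[R, t] for t ∈ {}; since λ ∈ FIRST, also for every t ∈ FOLLOW(R) = {$}.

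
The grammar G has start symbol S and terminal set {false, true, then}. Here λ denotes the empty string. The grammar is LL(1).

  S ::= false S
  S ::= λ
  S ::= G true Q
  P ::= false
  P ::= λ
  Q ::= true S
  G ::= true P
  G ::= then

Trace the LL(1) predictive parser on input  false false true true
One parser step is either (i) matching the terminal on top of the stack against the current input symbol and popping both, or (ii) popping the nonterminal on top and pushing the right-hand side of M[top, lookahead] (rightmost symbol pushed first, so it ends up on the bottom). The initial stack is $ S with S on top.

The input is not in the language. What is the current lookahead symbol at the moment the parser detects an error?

$

      Stack            Input                    Action
   1  $ S              false false true true $  expand S ::= false S
   2  $ S false        false false true true $  match false
   3  $ S              false true true $        expand S ::= false S
   4  $ S false        false true true $        match false
   5  $ S              true true $              expand S ::= G true Q
   6  $ Q true G       true true $              expand G ::= true P
   7  $ Q true P true  true true $              match true
   8  $ Q true P       true $                   expand P ::= λ
   9  $ Q true         true $                   match true
  10  $ Q              $                        error: M[Q, $] is empty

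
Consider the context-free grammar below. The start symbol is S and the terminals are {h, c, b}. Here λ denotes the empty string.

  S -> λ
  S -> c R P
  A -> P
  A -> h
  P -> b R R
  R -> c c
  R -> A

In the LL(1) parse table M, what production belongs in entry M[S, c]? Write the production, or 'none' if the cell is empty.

FIRST(S) = {λ, c}
FIRST(P) = {b}
FIRST(A) = {b, h}  (via P)
FIRST(R) = {b, c, h}  (via A)
FOLLOW(S) includes $ since S is the start symbol.
FOLLOW(S): S appears on no right-hand side. Thus FOLLOW(S) = {$}.
For S -> λ: FIRST(λ) = {λ}, so it goes in M[S, t] for t ∈ {}; since λ ∈ FIRST, also for every t ∈ FOLLOW(S) = {$}.
For S -> c R P: FIRST(c R P) = {c}, so it goes in M[S, t] for t ∈ {c}.

S -> c R P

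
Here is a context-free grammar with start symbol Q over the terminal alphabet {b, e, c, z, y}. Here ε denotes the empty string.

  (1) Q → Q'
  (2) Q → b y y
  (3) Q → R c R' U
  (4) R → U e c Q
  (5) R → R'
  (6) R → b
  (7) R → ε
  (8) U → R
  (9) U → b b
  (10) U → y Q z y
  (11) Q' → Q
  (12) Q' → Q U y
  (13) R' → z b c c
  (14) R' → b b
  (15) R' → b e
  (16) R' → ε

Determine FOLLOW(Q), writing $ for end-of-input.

FIRST(R'): from R'→z b c c we get {z}; from R'→b b we get {b}; from R'→b e we get {b}; from R'→ε we get {ε}. So FIRST(R') = {ε, b, z}.
FIRST(Q): from Q→Q' we get {b, c, e, y, z}; from Q→b y y we get {b}; from Q→R c R' U we get {b, c, e, y, z}. So FIRST(Q) = {b, c, e, y, z}.
FIRST(Q'): from Q'→Q we get {b, c, e, y, z}; from Q'→Q U y we get {b, c, e, y, z}. So FIRST(Q') = {b, c, e, y, z}.
FIRST(R): from R→U e c Q we get {b, e, y, z}; from R→R' we get {ε, b, z}; from R→b we get {b}; from R→ε we get {ε}. So FIRST(R) = {ε, b, e, y, z}.
FIRST(U): from U→R we get {ε, b, e, y, z}; from U→b b we get {b}; from U→y Q z y we get {y}. So FIRST(U) = {ε, b, e, y, z}.
FOLLOW(Q) includes $ since Q is the start symbol.
FOLLOW(Q): in R→U e c Q, the suffix after Q is empty, so FOLLOW(Q) ⊇ FOLLOW(R) = {$, b, c, e, y, z}; in U→y Q z y, Q is followed by z y with FIRST {z}; in Q'→Q, the suffix after Q is empty, so FOLLOW(Q) ⊇ FOLLOW(Q') = {$, b, c, e, y, z}; in Q'→Q U y, Q is followed by U y with FIRST {b, e, y, z}. Thus FOLLOW(Q) = {$, b, c, e, y, z}.
FOLLOW(U): in Q→R c R' U, the suffix after U is empty, so FOLLOW(U) ⊇ FOLLOW(Q) = {$, b, c, e, y, z}; in R→U e c Q, U is followed by e c Q with FIRST {e}; in Q'→Q U y, U is followed by y with FIRST {y}. Thus FOLLOW(U) = {$, b, c, e, y, z}.
FOLLOW(R): in Q→R c R' U, R is followed by c R' U with FIRST {c}; in U→R, the suffix after R is empty, so FOLLOW(R) ⊇ FOLLOW(U) = {$, b, c, e, y, z}. Thus FOLLOW(R) = {$, b, c, e, y, z}.
FOLLOW(Q'): in Q→Q', the suffix after Q' is empty, so FOLLOW(Q') ⊇ FOLLOW(Q) = {$, b, c, e, y, z}. Thus FOLLOW(Q') = {$, b, c, e, y, z}.
FOLLOW(R'): in Q→R c R' U, R' is followed by U with FIRST {ε, b, e, y, z}; in Q→R c R' U, the suffix after R' is nullable, so FOLLOW(R') ⊇ FOLLOW(Q) = {$, b, c, e, y, z}; in R→R', the suffix after R' is empty, so FOLLOW(R') ⊇ FOLLOW(R) = {$, b, c, e, y, z}. Thus FOLLOW(R') = {$, b, c, e, y, z}.

{$, b, c, e, y, z}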